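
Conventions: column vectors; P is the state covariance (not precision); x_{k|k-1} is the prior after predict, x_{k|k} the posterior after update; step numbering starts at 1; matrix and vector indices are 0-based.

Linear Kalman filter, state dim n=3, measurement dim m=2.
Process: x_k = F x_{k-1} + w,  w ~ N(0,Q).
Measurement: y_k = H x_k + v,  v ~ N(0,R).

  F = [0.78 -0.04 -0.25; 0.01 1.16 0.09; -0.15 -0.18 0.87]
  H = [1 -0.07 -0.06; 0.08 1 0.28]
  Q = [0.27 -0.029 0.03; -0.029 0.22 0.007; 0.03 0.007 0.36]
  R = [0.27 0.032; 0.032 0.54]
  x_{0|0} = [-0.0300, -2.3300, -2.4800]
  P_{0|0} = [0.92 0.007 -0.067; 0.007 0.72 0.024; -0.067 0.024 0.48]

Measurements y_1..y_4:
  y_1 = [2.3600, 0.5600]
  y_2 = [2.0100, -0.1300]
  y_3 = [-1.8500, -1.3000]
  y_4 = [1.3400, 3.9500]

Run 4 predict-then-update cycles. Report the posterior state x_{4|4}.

x_post = [0.7167, 1.6750, -0.5085]

step 1: x^-=[0.6898, -2.9263, -1.7337]  P^-=[0.8871 -0.0713 -0.2255; -0.0713 1.1979 -0.0842; -0.2255 -0.0842 0.7777]  S=[1.2021 -0.1202; -0.1202 1.7358]  K=[0.7549 0.0157; -0.0579 0.6692; -0.2164 0.0516]  nu=[1.3613, 3.9166]  x^+=[1.7790, -0.3842, -1.8263]  P^+=[0.2044 0.0237 -0.0263; 0.0237 0.4072 -0.1769; -0.0263 -0.1769 0.7141]
step 2: x^-=[1.8596, -0.5923, -1.7866]  P^-=[0.4449 0.0092 -0.1701; 0.0092 0.7372 -0.2021; -0.1701 -0.2021 0.9819]  S=[0.7395 -0.0221; -0.0221 1.2377]  K=[0.6148 0.0087; -0.0245 0.5501; -0.2893 0.0426]  nu=[0.0017, 0.8138]  x^+=[1.8677, -0.1447, -1.7524]  P^+=[0.1655 0.0219 -0.0385; 0.0219 0.3617 -0.2400; -0.0385 -0.2400 0.9172]
step 3: x^-=[1.9007, -0.3069, -1.7787]  P^-=[0.4375 0.0225 -0.2192; 0.0225 0.6645 -0.2389; -0.2192 -0.2389 1.1560]  S=[0.7360 -0.0179; -0.0179 1.1579]  K=[0.6102 0.0061; -0.0006 0.5176; -0.3681 0.0524]  nu=[-3.8789, -0.6471]  x^+=[-0.4702, -0.6397, -0.3848]  P^+=[0.1635 0.0248 -0.0537; 0.0248 0.3542 -0.2739; -0.0537 -0.2739 1.0524]
step 4: x^-=[-0.2450, -0.7814, -0.1491]  P^-=[0.4497 0.0313 -0.2601; 0.0313 0.6485 -0.2608; -0.2601 -0.2608 1.2729]  S=[0.7521 -0.0185; -0.0185 1.1384]  K=[0.6159 0.0051; 0.0146 0.5079; -0.4216 0.0588]  nu=[1.5213, 4.7927]  x^+=[0.7167, 1.6750, -0.5085]  P^+=[0.1645 0.0274 -0.0645; 0.0274 0.3549 -0.2942; -0.0645 -0.2942 1.1343]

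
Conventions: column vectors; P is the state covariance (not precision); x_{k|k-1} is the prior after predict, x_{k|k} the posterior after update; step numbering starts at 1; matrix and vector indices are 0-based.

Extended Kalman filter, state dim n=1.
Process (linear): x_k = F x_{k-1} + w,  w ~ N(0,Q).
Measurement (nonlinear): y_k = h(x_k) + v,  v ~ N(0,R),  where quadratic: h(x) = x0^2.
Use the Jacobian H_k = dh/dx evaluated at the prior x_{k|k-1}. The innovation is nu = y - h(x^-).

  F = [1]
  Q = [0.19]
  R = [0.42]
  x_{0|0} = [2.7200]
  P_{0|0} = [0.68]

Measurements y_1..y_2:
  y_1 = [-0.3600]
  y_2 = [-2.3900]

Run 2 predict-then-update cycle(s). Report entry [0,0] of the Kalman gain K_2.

K[0,0] = 0.2928

step 1: x^-=[2.7200]  P^-=[0.8700]  H_jac=[5.4400]  S=[26.1664]  K=[0.1809]  nu=[-7.7584]  x^+=[1.3167]  P^+=[0.0140]
step 2: x^-=[1.3167]  P^-=[0.2040]  H_jac=[2.6334]  S=[1.8345]  K=[0.2928]  nu=[-4.1237]  x^+=[0.1093]  P^+=[0.0467]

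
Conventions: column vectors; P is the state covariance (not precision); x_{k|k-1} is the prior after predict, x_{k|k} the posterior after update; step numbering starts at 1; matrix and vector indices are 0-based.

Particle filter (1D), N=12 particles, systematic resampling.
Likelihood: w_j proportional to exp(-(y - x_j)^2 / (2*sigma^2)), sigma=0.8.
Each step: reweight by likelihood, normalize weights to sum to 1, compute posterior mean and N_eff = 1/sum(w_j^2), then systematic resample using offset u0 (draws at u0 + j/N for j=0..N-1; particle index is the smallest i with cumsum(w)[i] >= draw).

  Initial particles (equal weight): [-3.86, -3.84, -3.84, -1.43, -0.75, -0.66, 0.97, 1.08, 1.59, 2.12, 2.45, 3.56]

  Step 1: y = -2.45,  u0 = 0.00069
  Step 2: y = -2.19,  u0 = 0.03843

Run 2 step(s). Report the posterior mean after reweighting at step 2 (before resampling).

step 1: w=[0.1648, 0.1722, 0.1722, 0.3455, 0.0815, 0.0637, 0.0001, 0.0000, 0.0000, 0.0000, 0.0000, 0.0000]  mean=-2.5555  Neff=4.6181  idx=[0, 0, 1, 1, 1, 2, 2, 3, 3, 3, 3, 4]
step 2: w=[0.0317, 0.0317, 0.0334, 0.0334, 0.0334, 0.0334, 0.0334, 0.1785, 0.1785, 0.1785, 0.1785, 0.0555]  mean=-1.9491  Neff=7.2396  idx=[1, 3, 6, 7, 7, 8, 8, 9, 9, 10, 10, 11]

post_mean = -1.9491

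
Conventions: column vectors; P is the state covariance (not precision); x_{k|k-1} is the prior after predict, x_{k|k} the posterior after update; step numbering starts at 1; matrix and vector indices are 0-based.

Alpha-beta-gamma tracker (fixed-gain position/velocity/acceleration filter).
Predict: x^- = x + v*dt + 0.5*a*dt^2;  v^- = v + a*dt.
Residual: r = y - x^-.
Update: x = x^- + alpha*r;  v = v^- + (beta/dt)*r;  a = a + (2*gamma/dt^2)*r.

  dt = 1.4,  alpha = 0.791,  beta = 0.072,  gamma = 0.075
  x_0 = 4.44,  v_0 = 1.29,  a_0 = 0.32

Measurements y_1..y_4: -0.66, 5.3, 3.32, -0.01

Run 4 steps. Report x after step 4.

x_post = 1.0588

step 1: x_pred=6.5596  r=-7.2196  x^+=0.8489  v^+=1.3667  a^+=-0.2325
step 2: x_pred=2.5344  r=2.7656  x^+=4.7220  v^+=1.1834  a^+=-0.0209
step 3: x_pred=6.3583  r=-3.0383  x^+=3.9550  v^+=0.9979  a^+=-0.2534
step 4: x_pred=5.1038  r=-5.1138  x^+=1.0588  v^+=0.3802  a^+=-0.6448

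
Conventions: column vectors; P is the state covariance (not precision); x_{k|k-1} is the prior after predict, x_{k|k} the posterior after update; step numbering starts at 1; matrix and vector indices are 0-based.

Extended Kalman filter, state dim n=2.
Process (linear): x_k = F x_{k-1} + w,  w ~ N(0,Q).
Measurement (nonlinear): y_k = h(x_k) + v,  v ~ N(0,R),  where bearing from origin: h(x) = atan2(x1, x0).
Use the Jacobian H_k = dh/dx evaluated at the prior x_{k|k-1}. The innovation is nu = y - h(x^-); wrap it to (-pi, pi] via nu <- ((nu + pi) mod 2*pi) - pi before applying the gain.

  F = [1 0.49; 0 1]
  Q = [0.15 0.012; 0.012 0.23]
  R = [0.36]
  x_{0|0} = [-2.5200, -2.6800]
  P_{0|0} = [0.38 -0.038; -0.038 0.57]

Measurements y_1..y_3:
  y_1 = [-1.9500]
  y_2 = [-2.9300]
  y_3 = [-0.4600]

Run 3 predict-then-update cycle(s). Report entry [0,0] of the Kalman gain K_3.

step 1: x^-=[-3.8332, -2.6800]  P^-=[0.6296 0.2533; 0.2533 0.8000]  H_jac=[0.1225 -0.1752]  S=[0.3831]  K=[0.0855; -0.2849]  nu=[0.5814]  x^+=[-3.7835, -2.8456]  P^+=[0.6268 0.2626; 0.2626 0.7689]
step 2: x^-=[-5.1779, -2.8456]  P^-=[1.2188 0.6514; 0.6514 0.9989]  H_jac=[0.0815 -0.1483]  S=[0.3743]  K=[0.0073; -0.2540]  nu=[-0.2909]  x^+=[-5.1800, -2.7718]  P^+=[1.2188 0.6521; 0.6521 0.9748]
step 3: x^-=[-6.5381, -2.7718]  P^-=[2.2419 1.1417; 1.1417 1.2048]  H_jac=[0.0550 -0.1296]  S=[0.3708]  K=[-0.0669; -0.2520]  nu=[2.2806]  x^+=[-6.6907, -3.3466]  P^+=[2.2402 1.1355; 1.1355 1.1812]

K[0,0] = -0.0669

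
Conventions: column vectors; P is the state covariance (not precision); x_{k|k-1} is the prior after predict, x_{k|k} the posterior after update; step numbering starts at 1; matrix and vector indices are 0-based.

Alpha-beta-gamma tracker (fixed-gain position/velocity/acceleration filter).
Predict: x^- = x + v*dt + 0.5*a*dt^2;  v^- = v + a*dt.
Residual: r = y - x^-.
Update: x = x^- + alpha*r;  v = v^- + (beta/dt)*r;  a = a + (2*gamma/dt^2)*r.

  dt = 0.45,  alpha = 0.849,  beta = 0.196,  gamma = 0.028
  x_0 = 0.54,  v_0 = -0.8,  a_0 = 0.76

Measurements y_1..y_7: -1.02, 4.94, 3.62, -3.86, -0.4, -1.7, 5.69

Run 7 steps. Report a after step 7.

a_post = 1.8232

step 1: x_pred=0.2570  r=-1.2770  x^+=-0.8272  v^+=-1.0142  a^+=0.4069
step 2: x_pred=-1.2424  r=6.1824  x^+=4.0065  v^+=1.8617  a^+=2.1166
step 3: x_pred=5.0585  r=-1.4385  x^+=3.8372  v^+=2.1876  a^+=1.7187
step 4: x_pred=4.9956  r=-8.8556  x^+=-2.5228  v^+=-0.8961  a^+=-0.7302
step 5: x_pred=-3.0000  r=2.6000  x^+=-0.7926  v^+=-0.0923  a^+=-0.0112
step 6: x_pred=-0.8353  r=-0.8647  x^+=-1.5694  v^+=-0.4740  a^+=-0.2504
step 7: x_pred=-1.8081  r=7.4981  x^+=4.5578  v^+=2.6792  a^+=1.8232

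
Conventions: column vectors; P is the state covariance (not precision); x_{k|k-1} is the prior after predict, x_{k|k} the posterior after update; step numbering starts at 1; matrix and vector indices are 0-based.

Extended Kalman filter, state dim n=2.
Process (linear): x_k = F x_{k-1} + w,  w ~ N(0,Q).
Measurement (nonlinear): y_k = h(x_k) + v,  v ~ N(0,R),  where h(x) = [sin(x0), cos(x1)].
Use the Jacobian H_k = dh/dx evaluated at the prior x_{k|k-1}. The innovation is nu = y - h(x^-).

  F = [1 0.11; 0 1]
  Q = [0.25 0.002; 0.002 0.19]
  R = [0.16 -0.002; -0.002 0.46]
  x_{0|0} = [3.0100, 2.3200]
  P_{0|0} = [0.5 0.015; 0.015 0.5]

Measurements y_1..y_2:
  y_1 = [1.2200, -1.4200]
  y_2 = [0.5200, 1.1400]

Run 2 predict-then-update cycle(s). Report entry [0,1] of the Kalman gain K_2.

K[0,1] = -0.0179

step 1: x^-=[3.2652, 2.3200]  P^-=[0.7594 0.0720; 0.0720 0.6900]  H_jac=[-0.9924 0.0000; 0.0000 -0.7322]  S=[0.9078 0.0503; 0.0503 0.8300]  K=[-0.8294 -0.0132; -0.0451 -0.6060]  nu=[1.3433, -0.7389]  x^+=[2.1609, 2.7072]  P^+=[0.1337 0.0061; 0.0061 0.3806]
step 2: x^-=[2.4587, 2.7072]  P^-=[0.3896 0.0499; 0.0499 0.5706]  H_jac=[-0.7758 0.0000; 0.0000 -0.4208]  S=[0.3945 0.0143; 0.0143 0.5611]  K=[-0.7656 -0.0179; -0.0827 -0.4259]  nu=[-0.1110, 2.0471]  x^+=[2.5070, 1.8445]  P^+=[0.1579 0.0160; 0.0160 0.4651]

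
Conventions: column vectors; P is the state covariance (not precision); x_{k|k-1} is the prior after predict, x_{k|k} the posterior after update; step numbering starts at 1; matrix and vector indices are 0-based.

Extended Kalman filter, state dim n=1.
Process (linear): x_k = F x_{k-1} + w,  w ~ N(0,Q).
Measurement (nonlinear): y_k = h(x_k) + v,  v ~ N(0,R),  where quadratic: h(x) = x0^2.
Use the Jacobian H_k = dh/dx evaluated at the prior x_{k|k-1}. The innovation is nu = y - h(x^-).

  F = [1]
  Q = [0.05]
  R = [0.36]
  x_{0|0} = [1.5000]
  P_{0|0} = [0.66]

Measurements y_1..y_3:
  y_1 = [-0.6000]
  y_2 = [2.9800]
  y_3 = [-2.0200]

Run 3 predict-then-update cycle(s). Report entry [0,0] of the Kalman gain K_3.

step 1: x^-=[1.5000]  P^-=[0.7100]  H_jac=[3.0000]  S=[6.7500]  K=[0.3156]  nu=[-2.8500]  x^+=[0.6007]  P^+=[0.0379]
step 2: x^-=[0.6007]  P^-=[0.0879]  H_jac=[1.2013]  S=[0.4868]  K=[0.2168]  nu=[2.6192]  x^+=[1.1686]  P^+=[0.0650]
step 3: x^-=[1.1686]  P^-=[0.1150]  H_jac=[2.3372]  S=[0.9881]  K=[0.2720]  nu=[-3.3856]  x^+=[0.2478]  P^+=[0.0419]

K[0,0] = 0.2720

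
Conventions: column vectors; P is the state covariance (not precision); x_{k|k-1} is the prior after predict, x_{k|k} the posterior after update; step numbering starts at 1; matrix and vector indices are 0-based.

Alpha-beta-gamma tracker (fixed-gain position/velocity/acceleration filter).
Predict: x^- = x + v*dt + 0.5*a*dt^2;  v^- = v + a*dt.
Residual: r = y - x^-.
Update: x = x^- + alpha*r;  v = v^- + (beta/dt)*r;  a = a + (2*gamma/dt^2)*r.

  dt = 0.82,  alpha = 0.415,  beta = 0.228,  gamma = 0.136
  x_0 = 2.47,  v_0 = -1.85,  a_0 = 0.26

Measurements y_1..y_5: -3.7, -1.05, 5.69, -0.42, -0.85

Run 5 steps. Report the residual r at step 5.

step 1: x_pred=1.0404  r=-4.7404  x^+=-0.9269  v^+=-2.9549  a^+=-1.6576
step 2: x_pred=-3.9071  r=2.8571  x^+=-2.7214  v^+=-3.5197  a^+=-0.5018
step 3: x_pred=-5.7763  r=11.4663  x^+=-1.0178  v^+=-0.7430  a^+=4.1365
step 4: x_pred=-0.2363  r=-0.1837  x^+=-0.3125  v^+=2.5979  a^+=4.0622
step 5: x_pred=3.1834  r=-4.0334  x^+=1.5096  v^+=4.8074  a^+=2.4306

resid = -4.0334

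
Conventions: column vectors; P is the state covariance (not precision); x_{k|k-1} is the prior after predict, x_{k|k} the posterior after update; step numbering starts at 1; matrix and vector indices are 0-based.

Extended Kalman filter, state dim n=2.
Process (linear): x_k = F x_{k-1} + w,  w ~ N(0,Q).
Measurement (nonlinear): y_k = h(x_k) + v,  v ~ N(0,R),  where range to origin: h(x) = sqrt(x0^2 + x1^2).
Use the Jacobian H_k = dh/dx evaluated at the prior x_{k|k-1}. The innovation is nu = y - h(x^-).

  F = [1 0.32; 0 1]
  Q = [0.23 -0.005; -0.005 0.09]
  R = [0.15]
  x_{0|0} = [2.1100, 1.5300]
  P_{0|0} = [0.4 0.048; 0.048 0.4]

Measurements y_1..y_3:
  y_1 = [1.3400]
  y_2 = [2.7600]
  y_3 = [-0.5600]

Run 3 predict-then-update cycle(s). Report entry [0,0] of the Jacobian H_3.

step 1: x^-=[2.5996, 1.5300]  P^-=[0.7017 0.1710; 0.1710 0.4900]  H_jac=[0.8618 0.5072]  S=[0.9467]  K=[0.7304; 0.4182]  nu=[-1.6764]  x^+=[1.3752, 0.8289]  P^+=[0.1967 -0.1182; -0.1182 0.3244]
step 2: x^-=[1.6405, 0.8289]  P^-=[0.3843 -0.0193; -0.0193 0.4144]  H_jac=[0.8925 0.4510]  S=[0.5248]  K=[0.6369; 0.3232]  nu=[0.9220]  x^+=[2.2276, 1.1270]  P^+=[0.1714 -0.1274; -0.1274 0.3596]
step 3: x^-=[2.5883, 1.1270]  P^-=[0.3567 -0.0173; -0.0173 0.4496]  H_jac=[0.9169 0.3992]  S=[0.5088]  K=[0.6291; 0.3215]  nu=[-3.3830]  x^+=[0.4599, 0.0392]  P^+=[0.1553 -0.1202; -0.1202 0.3970]

H_jac[0,0] = 0.9169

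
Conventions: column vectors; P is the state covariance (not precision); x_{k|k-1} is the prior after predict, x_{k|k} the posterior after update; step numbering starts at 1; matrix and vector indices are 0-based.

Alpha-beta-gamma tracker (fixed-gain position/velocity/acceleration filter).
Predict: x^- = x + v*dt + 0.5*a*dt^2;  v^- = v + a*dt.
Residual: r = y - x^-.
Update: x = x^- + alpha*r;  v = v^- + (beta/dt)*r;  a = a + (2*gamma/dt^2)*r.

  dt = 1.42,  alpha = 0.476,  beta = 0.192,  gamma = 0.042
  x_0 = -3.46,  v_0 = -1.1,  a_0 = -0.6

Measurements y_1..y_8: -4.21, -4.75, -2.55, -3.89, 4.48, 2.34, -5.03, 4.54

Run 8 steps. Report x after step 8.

step 1: x_pred=-5.6269  r=1.4169  x^+=-4.9525  v^+=-1.7604  a^+=-0.5410
step 2: x_pred=-7.9977  r=3.2477  x^+=-6.4518  v^+=-2.0895  a^+=-0.4057
step 3: x_pred=-9.8278  r=7.2778  x^+=-6.3636  v^+=-1.6815  a^+=-0.1025
step 4: x_pred=-8.8547  r=4.9647  x^+=-6.4915  v^+=-1.1558  a^+=0.1043
step 5: x_pred=-8.0275  r=12.5075  x^+=-2.0739  v^+=0.6835  a^+=0.6254
step 6: x_pred=-0.4728  r=2.8128  x^+=0.8661  v^+=1.9519  a^+=0.7425
step 7: x_pred=4.3864  r=-9.4164  x^+=-0.0958  v^+=1.7331  a^+=0.3503
step 8: x_pred=2.7183  r=1.8217  x^+=3.5854  v^+=2.4768  a^+=0.4262

x_post = 3.5854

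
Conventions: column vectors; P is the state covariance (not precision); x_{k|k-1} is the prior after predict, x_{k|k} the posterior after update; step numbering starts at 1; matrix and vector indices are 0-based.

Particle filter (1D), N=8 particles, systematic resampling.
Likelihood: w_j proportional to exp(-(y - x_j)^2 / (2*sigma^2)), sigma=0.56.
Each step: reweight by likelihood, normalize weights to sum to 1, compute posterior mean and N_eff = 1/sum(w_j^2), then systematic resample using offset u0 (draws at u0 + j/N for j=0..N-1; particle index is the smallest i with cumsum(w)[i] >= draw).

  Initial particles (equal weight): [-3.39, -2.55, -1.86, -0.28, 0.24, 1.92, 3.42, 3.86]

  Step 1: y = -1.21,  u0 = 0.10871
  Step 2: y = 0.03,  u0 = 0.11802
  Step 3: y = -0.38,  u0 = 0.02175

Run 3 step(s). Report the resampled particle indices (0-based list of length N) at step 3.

resampled_idx = [0, 0, 1, 2, 3, 4, 5, 6]

step 1: w=[0.0006, 0.0668, 0.5968, 0.2948, 0.0410, 0.0000, 0.0000, 0.0000]  mean=-1.3552  Neff=2.2261  idx=[2, 2, 2, 2, 2, 3, 3, 4]
step 2: w=[0.0013, 0.0013, 0.0013, 0.0013, 0.0013, 0.3220, 0.3220, 0.3498]  mean=-0.1081  Neff=3.0334  idx=[5, 5, 6, 6, 6, 7, 7, 7]
step 3: w=[0.1503, 0.1503, 0.1503, 0.1503, 0.1503, 0.0828, 0.0828, 0.0828]  mean=-0.1509  Neff=7.4871  idx=[0, 0, 1, 2, 3, 4, 5, 6]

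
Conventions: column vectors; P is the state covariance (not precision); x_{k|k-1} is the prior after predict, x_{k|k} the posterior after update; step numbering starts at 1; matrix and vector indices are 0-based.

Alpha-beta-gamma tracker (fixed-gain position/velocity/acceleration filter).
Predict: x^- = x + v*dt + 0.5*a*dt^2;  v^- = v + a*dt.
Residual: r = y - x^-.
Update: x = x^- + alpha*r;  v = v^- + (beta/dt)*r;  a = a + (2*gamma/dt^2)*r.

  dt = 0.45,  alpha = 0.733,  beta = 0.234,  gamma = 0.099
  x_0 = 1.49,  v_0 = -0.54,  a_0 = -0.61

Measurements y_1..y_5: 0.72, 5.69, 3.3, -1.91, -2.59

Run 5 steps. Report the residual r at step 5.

resid = -1.9138

step 1: x_pred=1.1852  r=-0.4652  x^+=0.8442  v^+=-1.0564  a^+=-1.0649
step 2: x_pred=0.2610  r=5.4290  x^+=4.2405  v^+=1.2874  a^+=4.2434
step 3: x_pred=5.2495  r=-1.9495  x^+=3.8205  v^+=2.1833  a^+=2.3373
step 4: x_pred=5.0396  r=-6.9496  x^+=-0.0544  v^+=-0.3787  a^+=-4.4579
step 5: x_pred=-0.6762  r=-1.9138  x^+=-2.0790  v^+=-3.3799  a^+=-6.3291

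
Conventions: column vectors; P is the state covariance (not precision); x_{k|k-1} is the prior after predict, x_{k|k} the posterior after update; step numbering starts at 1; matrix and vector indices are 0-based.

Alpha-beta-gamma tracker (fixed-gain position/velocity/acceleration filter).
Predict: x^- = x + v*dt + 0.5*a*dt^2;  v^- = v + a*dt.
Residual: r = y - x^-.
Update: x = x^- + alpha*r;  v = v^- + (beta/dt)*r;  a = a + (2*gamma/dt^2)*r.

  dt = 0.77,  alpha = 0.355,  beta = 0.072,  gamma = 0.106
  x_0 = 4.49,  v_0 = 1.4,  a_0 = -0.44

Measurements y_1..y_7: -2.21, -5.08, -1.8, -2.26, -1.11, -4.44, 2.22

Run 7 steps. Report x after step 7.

x_post = -9.1249

step 1: x_pred=5.4376  r=-7.6476  x^+=2.7227  v^+=0.3461  a^+=-3.1745
step 2: x_pred=2.0481  r=-7.1281  x^+=-0.4824  v^+=-2.7648  a^+=-5.7233
step 3: x_pred=-4.3079  r=2.5079  x^+=-3.4176  v^+=-6.9372  a^+=-4.8265
step 4: x_pred=-10.1901  r=7.9301  x^+=-7.3749  v^+=-9.9121  a^+=-1.9910
step 5: x_pred=-15.5974  r=14.4874  x^+=-10.4544  v^+=-10.0905  a^+=3.1892
step 6: x_pred=-17.2786  r=12.8386  x^+=-12.7209  v^+=-6.4343  a^+=7.7798
step 7: x_pred=-15.3690  r=17.5890  x^+=-9.1249  v^+=1.2008  a^+=14.0690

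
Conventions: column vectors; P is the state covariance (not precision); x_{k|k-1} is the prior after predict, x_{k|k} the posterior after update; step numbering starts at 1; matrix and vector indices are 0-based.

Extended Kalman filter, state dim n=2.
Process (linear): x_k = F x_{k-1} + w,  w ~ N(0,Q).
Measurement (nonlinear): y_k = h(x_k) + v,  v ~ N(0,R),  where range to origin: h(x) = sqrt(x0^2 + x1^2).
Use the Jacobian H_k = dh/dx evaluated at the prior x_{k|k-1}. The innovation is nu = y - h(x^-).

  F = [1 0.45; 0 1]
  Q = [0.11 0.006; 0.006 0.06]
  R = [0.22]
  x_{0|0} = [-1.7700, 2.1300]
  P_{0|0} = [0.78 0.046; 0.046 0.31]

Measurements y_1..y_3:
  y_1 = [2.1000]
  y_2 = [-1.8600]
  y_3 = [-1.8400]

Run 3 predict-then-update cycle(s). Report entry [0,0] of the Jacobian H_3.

step 1: x^-=[-0.8115, 2.1300]  P^-=[0.9942 0.1915; 0.1915 0.3700]  H_jac=[-0.3560 0.9345]  S=[0.5417]  K=[-0.3231; 0.5124]  nu=[-0.1793]  x^+=[-0.7536, 2.0381]  P^+=[0.9376 0.2812; 0.2812 0.2278]
step 2: x^-=[0.1636, 2.0381]  P^-=[1.3468 0.3897; 0.3897 0.2878]  H_jac=[0.0800 0.9968]  S=[0.5767]  K=[0.8604; 0.5514]  nu=[-3.9047]  x^+=[-3.1959, -0.1151]  P^+=[0.9199 0.1161; 0.1161 0.1124]
step 3: x^-=[-3.2477, -0.1151]  P^-=[1.1571 0.1726; 0.1726 0.1724]  H_jac=[-0.9994 -0.0354]  S=[1.3881]  K=[-0.8375; -0.1287]  nu=[-5.0897]  x^+=[1.0149, 0.5399]  P^+=[0.1835 0.0230; 0.0230 0.1494]

H_jac[0,0] = -0.9994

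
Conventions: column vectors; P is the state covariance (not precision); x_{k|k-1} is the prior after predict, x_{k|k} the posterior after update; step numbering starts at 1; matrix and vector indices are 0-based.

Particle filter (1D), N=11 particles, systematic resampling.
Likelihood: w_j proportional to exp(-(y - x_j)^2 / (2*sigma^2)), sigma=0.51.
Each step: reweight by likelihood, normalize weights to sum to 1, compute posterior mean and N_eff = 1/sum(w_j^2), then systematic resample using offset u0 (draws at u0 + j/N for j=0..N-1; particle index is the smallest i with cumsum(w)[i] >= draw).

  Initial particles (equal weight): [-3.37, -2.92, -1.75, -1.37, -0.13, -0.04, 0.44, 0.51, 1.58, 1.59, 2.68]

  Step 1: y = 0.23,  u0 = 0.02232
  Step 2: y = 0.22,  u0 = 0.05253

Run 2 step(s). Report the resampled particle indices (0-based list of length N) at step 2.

step 1: w=[0.0000, 0.0000, 0.0002, 0.0021, 0.2231, 0.2488, 0.2629, 0.2462, 0.0086, 0.0082, 0.0000]  mean=0.2258  Neff=4.1401  idx=[4, 4, 4, 5, 5, 6, 6, 6, 7, 7, 7]
step 2: w=[0.0840, 0.0840, 0.0840, 0.0933, 0.0933, 0.0968, 0.0968, 0.0968, 0.0904, 0.0904, 0.0904]  mean=0.2259  Neff=10.9684  idx=[0, 1, 2, 3, 4, 5, 6, 7, 8, 9, 10]

resampled_idx = [0, 1, 2, 3, 4, 5, 6, 7, 8, 9, 10]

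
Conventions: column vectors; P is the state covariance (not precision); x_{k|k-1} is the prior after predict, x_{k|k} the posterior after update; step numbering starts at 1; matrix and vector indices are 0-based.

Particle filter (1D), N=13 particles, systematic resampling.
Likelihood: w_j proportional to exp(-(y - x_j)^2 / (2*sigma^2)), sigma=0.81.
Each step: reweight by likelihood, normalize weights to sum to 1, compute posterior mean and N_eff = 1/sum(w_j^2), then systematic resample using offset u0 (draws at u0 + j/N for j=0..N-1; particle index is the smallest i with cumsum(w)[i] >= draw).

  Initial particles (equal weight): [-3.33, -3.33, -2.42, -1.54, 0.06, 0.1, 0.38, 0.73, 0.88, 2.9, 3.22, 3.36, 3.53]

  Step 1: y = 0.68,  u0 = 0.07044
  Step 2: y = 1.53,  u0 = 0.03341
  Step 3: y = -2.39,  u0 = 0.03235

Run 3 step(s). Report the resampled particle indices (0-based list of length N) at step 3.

step 1: w=[0.0000, 0.0000, 0.0001, 0.0052, 0.1664, 0.1726, 0.2083, 0.2227, 0.2164, 0.0052, 0.0016, 0.0009, 0.0005]  mean=0.4761  Neff=5.0674  idx=[4, 4, 5, 5, 6, 6, 6, 7, 7, 7, 8, 8, 9]
step 2: w=[0.0355, 0.0355, 0.0387, 0.0387, 0.0672, 0.0672, 0.0672, 0.1130, 0.1130, 0.1130, 0.1334, 0.1334, 0.0440]  mean=0.6987  Neff=10.5335  idx=[0, 3, 4, 5, 6, 7, 8, 8, 9, 10, 10, 11, 12]
step 3: w=[0.3314, 0.2851, 0.0928, 0.0928, 0.0928, 0.0193, 0.0193, 0.0193, 0.0193, 0.0093, 0.0093, 0.0093, 0.0000]  mean=0.2350  Neff=4.5718  idx=[0, 0, 0, 0, 1, 1, 1, 1, 2, 3, 3, 4, 8]

resampled_idx = [0, 0, 0, 0, 1, 1, 1, 1, 2, 3, 3, 4, 8]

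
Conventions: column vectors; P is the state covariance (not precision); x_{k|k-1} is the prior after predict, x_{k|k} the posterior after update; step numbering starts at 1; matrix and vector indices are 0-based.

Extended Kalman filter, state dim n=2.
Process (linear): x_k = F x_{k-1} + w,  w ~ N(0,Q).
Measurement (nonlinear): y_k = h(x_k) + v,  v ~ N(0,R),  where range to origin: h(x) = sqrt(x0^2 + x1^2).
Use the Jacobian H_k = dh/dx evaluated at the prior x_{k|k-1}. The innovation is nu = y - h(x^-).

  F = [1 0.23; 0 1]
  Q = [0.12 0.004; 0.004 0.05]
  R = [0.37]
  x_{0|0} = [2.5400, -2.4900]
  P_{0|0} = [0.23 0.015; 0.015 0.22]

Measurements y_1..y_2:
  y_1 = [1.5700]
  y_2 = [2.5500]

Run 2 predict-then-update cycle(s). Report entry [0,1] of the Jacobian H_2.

step 1: x^-=[1.9673, -2.4900]  P^-=[0.3685 0.0696; 0.0696 0.2700]  H_jac=[0.6199 -0.7847]  S=[0.6102]  K=[0.2849; -0.2765]  nu=[-1.6034]  x^+=[1.5104, -2.0467]  P^+=[0.3190 0.1177; 0.1177 0.2234]
step 2: x^-=[1.0397, -2.0467]  P^-=[0.5049 0.1730; 0.1730 0.2734]  H_jac=[0.4529 -0.8916]  S=[0.5511]  K=[0.1350; -0.3000]  nu=[0.2544]  x^+=[1.0740, -2.1230]  P^+=[0.4949 0.1954; 0.1954 0.2238]

H_jac[0,1] = -0.8916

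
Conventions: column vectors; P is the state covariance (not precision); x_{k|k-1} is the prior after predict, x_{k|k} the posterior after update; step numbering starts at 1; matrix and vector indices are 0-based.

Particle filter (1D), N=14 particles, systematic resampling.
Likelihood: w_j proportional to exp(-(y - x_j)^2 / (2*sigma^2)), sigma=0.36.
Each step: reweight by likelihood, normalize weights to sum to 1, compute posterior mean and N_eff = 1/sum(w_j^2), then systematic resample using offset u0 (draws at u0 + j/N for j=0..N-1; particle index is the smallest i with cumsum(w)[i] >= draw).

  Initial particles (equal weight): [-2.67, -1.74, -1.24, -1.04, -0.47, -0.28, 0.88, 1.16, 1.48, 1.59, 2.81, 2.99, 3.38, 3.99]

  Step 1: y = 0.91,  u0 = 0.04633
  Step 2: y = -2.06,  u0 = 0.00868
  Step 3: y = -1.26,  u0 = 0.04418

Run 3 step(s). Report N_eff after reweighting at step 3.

N_eff = 14.0000

step 1: w=[0.0000, 0.0000, 0.0000, 0.0000, 0.0003, 0.0019, 0.4448, 0.3507, 0.1274, 0.0750, 0.0000, 0.0000, 0.0000, 0.0000]  mean=1.1053  Neff=2.9185  idx=[6, 6, 6, 6, 6, 6, 7, 7, 7, 7, 7, 8, 8, 9]
step 2: w=[0.1665, 0.1665, 0.1665, 0.1665, 0.1665, 0.1665, 0.0002, 0.0002, 0.0002, 0.0002, 0.0002, 0.0000, 0.0000, 0.0000]  mean=0.8803  Neff=6.0129  idx=[0, 0, 0, 1, 1, 2, 2, 3, 3, 3, 4, 4, 5, 5]
step 3: w=[0.0714, 0.0714, 0.0714, 0.0714, 0.0714, 0.0714, 0.0714, 0.0714, 0.0714, 0.0714, 0.0714, 0.0714, 0.0714, 0.0714]  mean=0.8800  Neff=14.0000  idx=[0, 1, 2, 3, 4, 5, 6, 7, 8, 9, 10, 11, 12, 13]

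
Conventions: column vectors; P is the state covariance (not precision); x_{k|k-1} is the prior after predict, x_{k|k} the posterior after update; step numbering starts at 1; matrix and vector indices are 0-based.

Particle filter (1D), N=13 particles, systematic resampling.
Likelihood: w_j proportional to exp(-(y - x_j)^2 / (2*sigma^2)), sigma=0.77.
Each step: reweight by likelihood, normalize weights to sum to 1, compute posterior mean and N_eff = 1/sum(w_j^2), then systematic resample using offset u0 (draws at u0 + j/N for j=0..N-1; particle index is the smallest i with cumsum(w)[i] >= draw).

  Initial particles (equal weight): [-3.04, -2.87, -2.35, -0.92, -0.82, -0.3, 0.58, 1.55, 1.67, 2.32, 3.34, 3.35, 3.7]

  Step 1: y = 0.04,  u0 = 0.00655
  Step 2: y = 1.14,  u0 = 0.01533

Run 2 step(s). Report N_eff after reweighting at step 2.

N_eff = 6.1636

step 1: w=[0.0001, 0.0003, 0.0027, 0.1553, 0.1811, 0.3065, 0.2643, 0.0494, 0.0360, 0.0042, 0.0000, 0.0000, 0.0000]  mean=-0.0910  Neff=4.4546  idx=[3, 3, 4, 4, 4, 5, 5, 5, 5, 6, 6, 6, 7]
step 2: w=[0.0069, 0.0069, 0.0097, 0.0097, 0.0097, 0.0431, 0.0431, 0.0431, 0.0431, 0.1900, 0.1900, 0.1900, 0.2148]  mean=0.5753  Neff=6.1636  idx=[2, 6, 7, 9, 9, 9, 10, 10, 11, 11, 11, 12, 12]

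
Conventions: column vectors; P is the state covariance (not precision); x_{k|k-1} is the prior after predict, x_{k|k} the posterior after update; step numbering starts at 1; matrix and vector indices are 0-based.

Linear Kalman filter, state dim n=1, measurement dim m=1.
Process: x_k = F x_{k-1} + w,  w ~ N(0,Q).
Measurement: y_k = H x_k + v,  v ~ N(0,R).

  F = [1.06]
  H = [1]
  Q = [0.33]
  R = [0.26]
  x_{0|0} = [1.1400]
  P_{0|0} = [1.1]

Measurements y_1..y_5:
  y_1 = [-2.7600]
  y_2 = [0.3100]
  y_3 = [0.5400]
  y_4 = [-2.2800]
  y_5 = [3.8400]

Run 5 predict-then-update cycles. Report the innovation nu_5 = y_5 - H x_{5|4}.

innov = [5.3882]

step 1: x^-=[1.2084]  P^-=[1.5660]  S=[1.8260]  K=[0.8576]  nu=[-3.9684]  x^+=[-2.1949]  P^+=[0.2230]
step 2: x^-=[-2.3266]  P^-=[0.5805]  S=[0.8405]  K=[0.6907]  nu=[2.6366]  x^+=[-0.5056]  P^+=[0.1796]
step 3: x^-=[-0.5359]  P^-=[0.5318]  S=[0.7918]  K=[0.6716]  nu=[1.0759]  x^+=[0.1867]  P^+=[0.1746]
step 4: x^-=[0.1979]  P^-=[0.5262]  S=[0.7862]  K=[0.6693]  nu=[-2.4779]  x^+=[-1.4606]  P^+=[0.1740]
step 5: x^-=[-1.5482]  P^-=[0.5255]  S=[0.7855]  K=[0.6690]  nu=[5.3882]  x^+=[2.0566]  P^+=[0.1739]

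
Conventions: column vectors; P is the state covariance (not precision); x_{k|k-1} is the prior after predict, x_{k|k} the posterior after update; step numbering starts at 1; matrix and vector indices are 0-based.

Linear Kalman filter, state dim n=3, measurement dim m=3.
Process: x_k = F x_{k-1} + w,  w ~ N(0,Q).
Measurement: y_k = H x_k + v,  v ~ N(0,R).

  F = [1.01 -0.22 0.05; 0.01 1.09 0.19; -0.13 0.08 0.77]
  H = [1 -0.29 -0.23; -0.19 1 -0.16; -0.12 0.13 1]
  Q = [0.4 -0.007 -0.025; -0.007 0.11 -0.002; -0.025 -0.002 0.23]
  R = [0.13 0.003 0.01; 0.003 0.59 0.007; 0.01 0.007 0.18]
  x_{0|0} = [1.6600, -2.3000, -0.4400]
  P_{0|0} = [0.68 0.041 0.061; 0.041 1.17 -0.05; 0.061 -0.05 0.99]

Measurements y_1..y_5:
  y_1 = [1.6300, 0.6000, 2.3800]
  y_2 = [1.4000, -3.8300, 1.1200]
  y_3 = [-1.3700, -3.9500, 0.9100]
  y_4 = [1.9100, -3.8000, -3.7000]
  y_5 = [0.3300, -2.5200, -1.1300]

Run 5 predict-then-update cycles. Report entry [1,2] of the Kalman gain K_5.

K[1,2] = 0.1068

step 1: x^-=[2.1606, -2.5740, -0.7386]  P^-=[1.1418 -0.2151 -0.0370; -0.2151 1.5163 0.1944; -0.0370 0.1944 0.8167]  S=[1.6103 -0.8820 -0.5077; -0.8820 2.1857 0.3273; -0.5077 0.3273 1.1049]  K=[0.8848 0.1345 0.1839; -0.0148 0.6662 0.1736; 0.0399 -0.0722 0.8058]  nu=[-1.4469, 3.4663, 3.7125]  x^+=[2.0294, 0.4012, 1.9448]  P^+=[0.1633 0.1218 0.0467; 0.1218 0.4168 -0.0038; 0.0467 -0.0038 0.1510]
step 2: x^-=[2.0586, 0.8271, 1.2658]  P^-=[0.5378 0.0389 0.0020; 0.0389 0.6119 0.0350; 0.0020 0.0350 0.3126]  S=[0.7170 -0.2308 -0.1523; -0.2308 1.2035 0.0771; -0.1523 0.0771 0.5181]  K=[0.7856 0.0910 0.1063; -0.0198 0.4853 0.1341; 0.0034 -0.0519 0.6204]  nu=[-0.1276, -4.0635, -0.0063]  x^+=[1.5881, -1.1430, 1.4723]  P^+=[0.1364 0.0879 0.0326; 0.0879 0.3036 -0.0016; 0.0326 -0.0016 0.1155]
step 3: x^-=[1.9291, -0.9503, 0.8358]  P^-=[0.5184 0.0255 -0.0088; 0.0255 0.4763 0.0269; -0.0088 0.0269 0.2942]  S=[0.6969 -0.1998 -0.1513; -0.1998 1.0737 0.0578; -0.1513 0.0578 0.4980]  K=[0.7770 0.0730 0.0916; -0.0237 0.4244 0.1157; -0.0042 -0.0506 0.6044]  nu=[-3.3824, -2.4995, 0.4292]  x^+=[-0.8422, -1.8814, 1.2358]  P^+=[0.1312 0.0759 0.0307; 0.0759 0.2653 -0.0018; 0.0307 -0.0018 0.1123]
step 4: x^-=[-0.3750, -1.8243, 0.9106]  P^-=[0.5164 0.0210 -0.0103; 0.0210 0.4303 0.0246; -0.0103 0.0246 0.2926]  S=[0.6939 -0.1903 -0.1505; -0.1903 1.0299 0.0507; -0.1505 0.0507 0.4955]  K=[0.7761 0.0658 0.0886; -0.0243 0.4002 0.1091; -0.0052 -0.0503 0.6030]  nu=[1.9653, -1.9012, -4.4184]  x^+=[0.6338, -3.1152, -1.6682]  P^+=[0.1296 0.0713 0.0305; 0.0713 0.2501 -0.0018; 0.0305 -0.0018 0.1120]
step 5: x^-=[1.2420, -3.7062, -1.6161]  P^-=[0.5161 0.0195 -0.0105; 0.0195 0.4121 0.0240; -0.0105 0.0240 0.2924]  S=[0.6929 -0.1864 -0.1500; -0.1864 1.0125 0.0480; -0.1500 0.0480 0.4950]  K=[0.7760 0.0628 0.0878; -0.0242 0.3900 0.1068; -0.0053 -0.0501 0.6029]  nu=[-2.3585, 1.1636, 1.1170]  x^+=[-0.4171, -3.0759, -0.9886]  P^+=[0.1291 0.0694 0.0305; 0.0694 0.2437 -0.0017; 0.0305 -0.0017 0.1120]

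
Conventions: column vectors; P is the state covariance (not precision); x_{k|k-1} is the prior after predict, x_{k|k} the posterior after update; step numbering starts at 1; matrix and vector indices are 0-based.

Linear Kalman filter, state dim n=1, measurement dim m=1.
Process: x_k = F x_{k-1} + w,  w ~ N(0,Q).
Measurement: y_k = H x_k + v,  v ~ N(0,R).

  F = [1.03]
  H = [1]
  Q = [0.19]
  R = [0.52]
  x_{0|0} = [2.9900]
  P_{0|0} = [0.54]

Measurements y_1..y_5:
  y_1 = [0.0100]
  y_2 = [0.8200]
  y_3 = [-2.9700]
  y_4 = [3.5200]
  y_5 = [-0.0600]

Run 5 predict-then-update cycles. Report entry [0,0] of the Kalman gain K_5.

step 1: x^-=[3.0797]  P^-=[0.7629]  S=[1.2829]  K=[0.5947]  nu=[-3.0697]  x^+=[1.2543]  P^+=[0.3092]
step 2: x^-=[1.2919]  P^-=[0.5181]  S=[1.0381]  K=[0.4991]  nu=[-0.4719]  x^+=[1.0564]  P^+=[0.2595]
step 3: x^-=[1.0881]  P^-=[0.4653]  S=[0.9853]  K=[0.4723]  nu=[-4.0581]  x^+=[-0.8284]  P^+=[0.2456]
step 4: x^-=[-0.8532]  P^-=[0.4505]  S=[0.9705]  K=[0.4642]  nu=[4.3732]  x^+=[1.1769]  P^+=[0.2414]
step 5: x^-=[1.2122]  P^-=[0.4461]  S=[0.9661]  K=[0.4617]  nu=[-1.2722]  x^+=[0.6248]  P^+=[0.2401]

K[0,0] = 0.4617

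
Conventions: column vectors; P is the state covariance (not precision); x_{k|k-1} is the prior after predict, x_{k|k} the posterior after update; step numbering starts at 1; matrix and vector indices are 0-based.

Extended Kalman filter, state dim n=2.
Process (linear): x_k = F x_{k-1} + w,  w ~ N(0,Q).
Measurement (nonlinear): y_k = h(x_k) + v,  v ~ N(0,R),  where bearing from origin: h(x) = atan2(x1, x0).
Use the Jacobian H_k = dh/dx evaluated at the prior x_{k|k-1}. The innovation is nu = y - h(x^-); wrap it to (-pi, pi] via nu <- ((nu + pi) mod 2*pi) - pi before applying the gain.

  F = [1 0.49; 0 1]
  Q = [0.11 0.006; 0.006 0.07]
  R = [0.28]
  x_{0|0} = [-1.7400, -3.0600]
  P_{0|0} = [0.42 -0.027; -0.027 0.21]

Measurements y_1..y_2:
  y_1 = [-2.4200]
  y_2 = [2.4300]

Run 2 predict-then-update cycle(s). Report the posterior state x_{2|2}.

x_post = [-4.9340, -2.9252]

step 1: x^-=[-3.2394, -3.0600]  P^-=[0.5540 0.0819; 0.0819 0.2800]  H_jac=[0.1541 -0.1631]  S=[0.2965]  K=[0.2429; -0.1115]  nu=[-0.0353]  x^+=[-3.2480, -3.0561]  P^+=[0.5365 0.0899; 0.0899 0.2763]
step 2: x^-=[-4.7455, -3.0561]  P^-=[0.8009 0.2313; 0.2313 0.3463]  H_jac=[0.0959 -0.1490]  S=[0.2884]  K=[0.1469; -0.1019]  nu=[-1.2837]  x^+=[-4.9340, -2.9252]  P^+=[0.7947 0.2356; 0.2356 0.3433]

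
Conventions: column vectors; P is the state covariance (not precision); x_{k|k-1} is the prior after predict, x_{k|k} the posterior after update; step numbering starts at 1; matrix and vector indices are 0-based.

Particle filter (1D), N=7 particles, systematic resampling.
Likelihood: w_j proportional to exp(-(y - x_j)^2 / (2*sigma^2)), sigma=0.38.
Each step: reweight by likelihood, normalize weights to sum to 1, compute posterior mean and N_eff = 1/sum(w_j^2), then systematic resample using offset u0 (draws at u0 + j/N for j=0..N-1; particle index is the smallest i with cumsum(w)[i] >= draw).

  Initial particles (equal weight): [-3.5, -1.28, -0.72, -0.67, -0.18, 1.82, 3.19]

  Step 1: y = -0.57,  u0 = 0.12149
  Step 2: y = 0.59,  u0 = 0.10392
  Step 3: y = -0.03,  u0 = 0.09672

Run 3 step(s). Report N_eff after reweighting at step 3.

step 1: w=[0.0000, 0.0657, 0.3483, 0.3637, 0.2223, 0.0000, 0.0000]  mean=-0.6186  Neff=3.2541  idx=[2, 2, 2, 3, 3, 4, 4]
step 2: w=[0.0096, 0.0096, 0.0096, 0.0150, 0.0150, 0.4705, 0.4705]  mean=-0.2103  Neff=2.2546  idx=[5, 5, 5, 6, 6, 6, 6]
step 3: w=[0.1429, 0.1429, 0.1429, 0.1429, 0.1429, 0.1429, 0.1429]  mean=-0.1800  Neff=7.0000  idx=[0, 1, 2, 3, 4, 5, 6]

N_eff = 7.0000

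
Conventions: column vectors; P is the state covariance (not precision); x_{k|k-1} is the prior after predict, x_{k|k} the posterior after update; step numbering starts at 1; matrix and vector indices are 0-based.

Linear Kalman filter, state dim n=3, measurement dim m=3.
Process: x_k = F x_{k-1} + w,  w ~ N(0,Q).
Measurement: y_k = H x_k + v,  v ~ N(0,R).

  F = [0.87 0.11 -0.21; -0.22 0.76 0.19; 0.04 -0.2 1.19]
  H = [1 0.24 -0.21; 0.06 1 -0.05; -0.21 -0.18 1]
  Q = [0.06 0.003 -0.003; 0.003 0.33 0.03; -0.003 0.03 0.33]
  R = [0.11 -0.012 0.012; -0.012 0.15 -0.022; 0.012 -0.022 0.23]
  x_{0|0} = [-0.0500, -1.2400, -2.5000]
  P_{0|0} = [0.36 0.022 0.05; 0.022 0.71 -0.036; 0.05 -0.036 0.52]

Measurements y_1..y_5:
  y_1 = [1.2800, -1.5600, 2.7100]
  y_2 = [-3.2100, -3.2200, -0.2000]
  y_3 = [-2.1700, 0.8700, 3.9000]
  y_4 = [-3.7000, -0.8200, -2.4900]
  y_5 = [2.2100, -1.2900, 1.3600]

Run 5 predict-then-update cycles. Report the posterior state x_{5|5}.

x_post = [-0.1873, -0.3142, -0.3711]

step 1: x^-=[0.3451, -1.4064, -2.7290]  P^-=[0.3516 0.0023 -0.0947; 0.0023 0.7544 -0.0058; -0.0947 -0.0058 1.1169]  S=[0.5958 0.2114 -0.4299; 0.2114 0.9098 -0.2311; -0.4299 -0.2311 1.4288]  K=[0.7243 -0.1169 0.0808; 0.0514 0.8304 0.0504; -0.0162 0.1364 0.8135]  nu=[0.6993, -0.3108, 5.2583]  x^+=[1.3129, -1.3637, 1.4948]  P^+=[0.0991 -0.0317 0.0450; -0.0317 0.1252 0.0098; 0.0450 0.0098 0.1951]
step 2: x^-=[0.6783, -1.0412, 2.1041]  P^-=[0.1222 -0.0253 0.0022; -0.0253 0.4238 0.0489; 0.0022 0.0489 0.6116]  S=[0.2656 0.0668 -0.1387; 0.0668 0.5679 -0.0753; -0.1387 -0.0753 0.8403]  K=[0.4820 -0.0820 0.0497; 0.0927 0.7358 0.0550; -0.0931 0.1381 0.7138]  nu=[-3.1966, -2.1143, -2.3490]  x^+=[-0.8060, -3.0223, 0.4329]  P^+=[0.0659 -0.0217 0.0290; -0.0217 0.1100 0.0128; 0.0290 0.0128 0.1684]
step 3: x^-=[-1.1245, -2.0374, 1.0874]  P^-=[0.1033 -0.0166 -0.0096; -0.0166 0.4113 0.0529; -0.0096 0.0529 0.5700]  S=[0.2529 0.0709 -0.1386; 0.0709 0.5559 -0.0695; -0.1386 -0.0695 0.8016]  K=[0.4393 -0.0696 0.0347; 0.1098 0.7269 0.0600; -0.1216 0.1450 0.6932]  nu=[-0.3281, 3.0292, 2.2097]  x^+=[-1.4028, 0.2609, 3.0984]  P^+=[0.0591 -0.0188 0.0238; -0.0188 0.1083 0.0147; 0.0238 0.0147 0.1624]
step 4: x^-=[-1.8424, 1.0956, 3.5788]  P^-=[0.1002 -0.0147 -0.0138; -0.0147 0.4098 0.0550; -0.0138 0.0550 0.5600]  S=[0.2517 0.0720 -0.1400; 0.0720 0.5544 -0.0672; -0.1400 -0.0672 0.7926]  K=[0.4314 -0.0668 0.0300; 0.1134 0.7254 0.0618; -0.1291 0.1474 0.6874]  nu=[-1.3690, -1.6262, -6.2585]  x^+=[-2.5120, -0.6261, -0.7863]  P^+=[0.0577 -0.0182 0.0224; -0.0182 0.1079 0.0152; 0.0224 0.0152 0.1608]
step 5: x^-=[-2.0892, -0.0725, -0.9110]  P^-=[0.0997 -0.0144 -0.0148; -0.0144 0.4096 0.0556; -0.0148 0.0556 0.5572]  S=[0.2516 0.0721 -0.1404; 0.0721 0.5541 -0.0666; -0.1404 -0.0666 0.7900]  K=[0.4300 -0.0664 0.0288; 0.1140 0.7252 0.0623; -0.1308 0.1479 0.6858]  nu=[4.1253, -1.1376, 1.8192]  x^+=[-0.1873, -0.3142, -0.3711]  P^+=[0.0574 -0.0181 0.0220; -0.0181 0.1079 0.0154; 0.0220 0.0154 0.1603]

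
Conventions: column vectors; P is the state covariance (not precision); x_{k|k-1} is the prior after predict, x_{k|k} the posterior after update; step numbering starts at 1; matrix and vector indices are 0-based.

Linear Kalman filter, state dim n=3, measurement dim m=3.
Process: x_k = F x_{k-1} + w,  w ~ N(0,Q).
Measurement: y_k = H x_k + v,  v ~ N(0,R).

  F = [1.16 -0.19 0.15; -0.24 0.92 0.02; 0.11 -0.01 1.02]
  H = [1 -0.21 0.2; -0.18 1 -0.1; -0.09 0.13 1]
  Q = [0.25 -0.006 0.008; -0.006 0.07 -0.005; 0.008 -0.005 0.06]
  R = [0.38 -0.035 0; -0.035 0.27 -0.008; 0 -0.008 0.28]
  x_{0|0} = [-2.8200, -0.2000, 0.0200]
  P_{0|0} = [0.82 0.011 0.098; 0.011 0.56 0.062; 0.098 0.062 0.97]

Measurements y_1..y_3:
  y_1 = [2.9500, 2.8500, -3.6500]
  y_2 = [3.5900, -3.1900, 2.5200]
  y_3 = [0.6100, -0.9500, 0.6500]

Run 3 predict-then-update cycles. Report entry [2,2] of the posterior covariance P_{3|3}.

step 1: x^-=[-3.2302, 0.4932, -0.2878]  P^-=[1.4212 -0.3100 0.3672; -0.3100 0.5881 0.0235; 0.3672 0.0235 1.0999]  S=[2.1462 -0.8027 0.3861; -0.8027 1.0352 -0.0229; 0.3861 -0.0229 1.3486]  K=[0.7321 -0.0157 -0.0623; 0.0210 0.6382 0.0997; 0.1212 -0.0366 0.7580]  nu=[6.3413, 1.7466, -3.7170]  x^+=[1.6161, 1.3705, -2.4003]  P^+=[0.2823 0.0220 0.0052; 0.0220 0.1749 0.0020; 0.0052 0.0020 0.2127]
step 2: x^-=[1.2543, 0.8249, -2.2842]  P^-=[0.6330 -0.0899 0.0821; -0.0899 0.2247 -0.0068; 0.0821 -0.0068 0.2858]  S=[1.1055 -0.3078 0.0625; -0.3078 0.5548 -0.0077; 0.0625 -0.0077 0.5603]  K=[0.5918 -0.0545 -0.0428; -0.0085 0.4316 0.0613; 0.0905 -0.0335 0.4848]  nu=[2.9658, -4.0176, 4.8099]  x^+=[3.0221, -0.6395, 0.4507]  P^+=[0.2265 0.0065 0.0080; 0.0065 0.1174 -0.0010; 0.0080 -0.0010 0.1369]
step 3: x^-=[3.6947, -1.3046, 0.7985]  P^-=[0.5621 -0.0822 0.0676; -0.0822 0.1795 -0.0114; 0.0676 -0.0114 0.2069]  S=[1.0208 -0.2750 0.0422; -0.2750 0.5041 -0.0098; 0.0422 -0.0098 0.4813]  K=[0.5634 -0.0705 -0.0376; -0.0199 0.3778 0.0495; 0.0830 -0.0347 0.4062]  nu=[-3.5184, 1.0996, 0.3536]  x^+=[1.6218, -0.8016, 0.6120]  P^+=[0.2149 0.0012 0.0092; 0.0012 0.1023 -0.0024; 0.0092 -0.0024 0.1152]

P_post[2,2] = 0.1152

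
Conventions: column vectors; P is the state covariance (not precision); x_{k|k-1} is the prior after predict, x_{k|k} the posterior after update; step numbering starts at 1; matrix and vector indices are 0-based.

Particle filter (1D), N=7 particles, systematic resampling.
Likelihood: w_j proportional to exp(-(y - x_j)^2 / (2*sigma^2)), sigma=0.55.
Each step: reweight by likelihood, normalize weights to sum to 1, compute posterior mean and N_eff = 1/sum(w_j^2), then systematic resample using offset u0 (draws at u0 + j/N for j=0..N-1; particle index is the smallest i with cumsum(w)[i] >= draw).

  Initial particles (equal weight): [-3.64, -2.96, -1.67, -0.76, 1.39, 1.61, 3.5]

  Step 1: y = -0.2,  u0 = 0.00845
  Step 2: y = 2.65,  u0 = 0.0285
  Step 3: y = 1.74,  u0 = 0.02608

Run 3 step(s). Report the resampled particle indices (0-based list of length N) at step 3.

resampled_idx = [0, 1, 2, 3, 4, 5, 6]

step 1: w=[0.0000, 0.0000, 0.0437, 0.9256, 0.0238, 0.0069, 0.0000]  mean=-0.7322  Neff=1.1638  idx=[2, 3, 3, 3, 3, 3, 3]
step 2: w=[0.0000, 0.1667, 0.1667, 0.1667, 0.1667, 0.1667, 0.1667]  mean=-0.7600  Neff=6.0000  idx=[1, 2, 2, 3, 4, 5, 6]
step 3: w=[0.1429, 0.1429, 0.1429, 0.1429, 0.1429, 0.1429, 0.1429]  mean=-0.7600  Neff=7.0000  idx=[0, 1, 2, 3, 4, 5, 6]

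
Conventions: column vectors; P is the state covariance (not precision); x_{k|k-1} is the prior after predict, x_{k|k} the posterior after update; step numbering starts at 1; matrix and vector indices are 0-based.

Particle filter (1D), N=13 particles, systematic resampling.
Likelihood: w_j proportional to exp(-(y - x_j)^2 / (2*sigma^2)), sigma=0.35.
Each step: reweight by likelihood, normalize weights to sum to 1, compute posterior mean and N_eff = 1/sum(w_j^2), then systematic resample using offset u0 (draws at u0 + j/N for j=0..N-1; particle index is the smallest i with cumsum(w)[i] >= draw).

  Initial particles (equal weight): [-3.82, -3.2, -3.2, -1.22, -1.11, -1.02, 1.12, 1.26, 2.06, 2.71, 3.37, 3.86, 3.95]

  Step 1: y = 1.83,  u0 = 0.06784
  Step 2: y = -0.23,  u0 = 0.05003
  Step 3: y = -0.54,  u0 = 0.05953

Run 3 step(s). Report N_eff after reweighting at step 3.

N_eff = 9.3327

step 1: w=[0.0000, 0.0000, 0.0000, 0.0000, 0.0000, 0.0000, 0.1029, 0.2139, 0.6490, 0.0341, 0.0001, 0.0000, 0.0000]  mean=1.8144  Neff=2.0888  idx=[6, 7, 7, 7, 8, 8, 8, 8, 8, 8, 8, 8, 9]
step 2: w=[0.6281, 0.1240, 0.1240, 0.1240, 0.0000, 0.0000, 0.0000, 0.0000, 0.0000, 0.0000, 0.0000, 0.0000, 0.0000]  mean=1.1721  Neff=2.2694  idx=[0, 0, 0, 0, 0, 0, 0, 0, 1, 1, 2, 3, 3]
step 3: w=[0.1150, 0.1150, 0.1150, 0.1150, 0.1150, 0.1150, 0.1150, 0.1150, 0.0159, 0.0159, 0.0159, 0.0159, 0.0159]  mean=1.1312  Neff=9.3327  idx=[0, 1, 1, 2, 3, 3, 4, 5, 5, 6, 7, 7, 11]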